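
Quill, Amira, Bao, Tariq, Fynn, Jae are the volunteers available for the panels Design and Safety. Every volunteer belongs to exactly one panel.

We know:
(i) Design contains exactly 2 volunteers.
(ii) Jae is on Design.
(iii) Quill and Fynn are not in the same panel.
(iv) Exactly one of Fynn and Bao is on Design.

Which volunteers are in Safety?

Safety = {Amira, Bao, Quill, Tariq}

From (ii): Jae ∈ Design.
Suppose Quill ∉ Safety: no assignment then satisfies all the clues, so Quill ∈ Safety.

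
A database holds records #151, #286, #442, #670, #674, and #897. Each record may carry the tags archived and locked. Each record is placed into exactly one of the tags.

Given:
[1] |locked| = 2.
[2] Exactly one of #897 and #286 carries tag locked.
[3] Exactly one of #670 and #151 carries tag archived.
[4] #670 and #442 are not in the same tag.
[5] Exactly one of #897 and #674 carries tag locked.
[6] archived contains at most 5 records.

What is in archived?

archived = {#151, #286, #442, #674}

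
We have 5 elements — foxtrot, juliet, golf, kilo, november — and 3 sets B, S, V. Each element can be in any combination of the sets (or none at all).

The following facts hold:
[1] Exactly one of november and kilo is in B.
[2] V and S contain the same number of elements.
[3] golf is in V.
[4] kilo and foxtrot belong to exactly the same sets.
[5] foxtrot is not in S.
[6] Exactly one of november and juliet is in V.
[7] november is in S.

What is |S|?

2

From (3): golf ∈ V.
From (5): foxtrot ∉ S.
From (7): november ∈ S.
(4): kilo matches foxtrot: kilo ∉ S.
Suppose foxtrot ∈ V: no assignment then satisfies all the clues, so foxtrot ∉ V.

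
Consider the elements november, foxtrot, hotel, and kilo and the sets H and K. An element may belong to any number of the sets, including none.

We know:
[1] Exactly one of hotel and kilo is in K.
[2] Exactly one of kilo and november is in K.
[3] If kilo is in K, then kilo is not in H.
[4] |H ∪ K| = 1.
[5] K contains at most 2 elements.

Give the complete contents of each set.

H = {}; K = {kilo}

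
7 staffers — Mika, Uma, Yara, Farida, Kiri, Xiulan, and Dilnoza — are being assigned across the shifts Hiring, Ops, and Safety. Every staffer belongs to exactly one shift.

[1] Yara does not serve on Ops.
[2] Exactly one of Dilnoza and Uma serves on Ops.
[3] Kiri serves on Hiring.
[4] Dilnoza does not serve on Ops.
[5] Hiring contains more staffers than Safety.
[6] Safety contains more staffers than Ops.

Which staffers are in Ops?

Ops = {Uma}

From (1): Yara ∉ Ops.
From (3): Kiri ∈ Hiring.
From (4): Dilnoza ∉ Ops.
(2) (exactly one): Uma ∈ Ops.
Suppose Mika ∈ Ops: no assignment then satisfies all the clues, so Mika ∉ Ops.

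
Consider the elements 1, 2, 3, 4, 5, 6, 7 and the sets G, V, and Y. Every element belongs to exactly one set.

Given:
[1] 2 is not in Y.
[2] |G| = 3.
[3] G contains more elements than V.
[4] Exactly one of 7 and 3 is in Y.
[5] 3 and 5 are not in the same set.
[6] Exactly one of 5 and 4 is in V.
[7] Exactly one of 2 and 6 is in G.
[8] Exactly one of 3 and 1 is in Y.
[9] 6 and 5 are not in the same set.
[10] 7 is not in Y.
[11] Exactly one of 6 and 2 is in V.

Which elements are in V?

V = {2, 5}

From (1): 2 ∉ Y.
From (10): 7 ∉ Y.
(4) (exactly one): 3 ∈ Y.
(5): 5 ∉ Y.
(8) (exactly one): 1 ∉ Y.
Suppose 1 ∈ V: no assignment then satisfies all the clues, so 1 ∉ V.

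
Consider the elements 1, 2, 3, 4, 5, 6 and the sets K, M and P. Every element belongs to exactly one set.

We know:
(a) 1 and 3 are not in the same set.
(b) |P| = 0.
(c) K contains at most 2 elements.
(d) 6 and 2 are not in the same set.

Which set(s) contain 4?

4: M

(b): P already has 0, so the rest are out.
Suppose 4 ∈ K: no assignment then satisfies all the clues, so 4 ∉ K.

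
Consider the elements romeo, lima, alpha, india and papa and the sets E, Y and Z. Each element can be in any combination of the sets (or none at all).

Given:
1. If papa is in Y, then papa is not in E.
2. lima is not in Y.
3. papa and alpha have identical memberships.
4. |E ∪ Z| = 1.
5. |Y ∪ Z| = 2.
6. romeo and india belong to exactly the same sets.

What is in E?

E = {lima}

From (2): lima ∉ Y.
Suppose romeo ∈ E: no assignment then satisfies all the clues, so romeo ∉ E.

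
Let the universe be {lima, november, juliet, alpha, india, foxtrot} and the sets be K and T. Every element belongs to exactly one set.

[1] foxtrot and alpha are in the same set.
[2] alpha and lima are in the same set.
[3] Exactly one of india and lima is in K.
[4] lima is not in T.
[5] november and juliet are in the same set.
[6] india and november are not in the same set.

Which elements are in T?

From (4): lima ∉ T.
(2): alpha matches lima: alpha ∉ T.
Only one set left: lima ∈ K.
Only one set left: alpha ∈ K.
(1): foxtrot matches alpha: foxtrot ∈ K.
(3) (exactly one): india ∉ K.
Only one set left: india ∈ T.
(6): november ∉ T.
Only one set left: november ∈ K.
(5): juliet matches november: juliet ∈ K.

T = {india}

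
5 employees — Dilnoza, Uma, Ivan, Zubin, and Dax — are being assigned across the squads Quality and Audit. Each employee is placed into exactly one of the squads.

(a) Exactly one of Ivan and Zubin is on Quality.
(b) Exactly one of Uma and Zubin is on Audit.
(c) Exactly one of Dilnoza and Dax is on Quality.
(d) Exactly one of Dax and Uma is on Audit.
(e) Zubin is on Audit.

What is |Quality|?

3

From (e): Zubin ∈ Audit.
(a) (exactly one): Ivan ∈ Quality.
(b) (exactly one): Uma ∉ Audit.
(d) (exactly one): Dax ∈ Audit.
Only one squad left: Uma ∈ Quality.
(c) (exactly one): Dilnoza ∈ Quality.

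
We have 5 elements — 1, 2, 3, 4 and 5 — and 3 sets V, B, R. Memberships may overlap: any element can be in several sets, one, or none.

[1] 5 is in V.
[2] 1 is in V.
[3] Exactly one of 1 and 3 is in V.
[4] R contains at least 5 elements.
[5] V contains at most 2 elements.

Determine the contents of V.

V = {1, 5}

From (1): 5 ∈ V.
From (2): 1 ∈ V.
(3) (exactly one): 3 ∉ V.
(4): only 5 candidates remain for R, so all are in.
(5): V already has 2, so the rest are out.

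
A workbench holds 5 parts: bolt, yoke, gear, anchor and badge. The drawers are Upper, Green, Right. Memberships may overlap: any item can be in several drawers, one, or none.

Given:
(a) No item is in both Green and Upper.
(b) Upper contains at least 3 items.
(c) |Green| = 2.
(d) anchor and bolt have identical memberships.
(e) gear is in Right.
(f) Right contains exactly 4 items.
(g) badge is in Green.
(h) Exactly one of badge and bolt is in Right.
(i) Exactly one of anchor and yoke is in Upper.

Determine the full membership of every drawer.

Upper = {anchor, bolt, gear}; Green = {badge, yoke}; Right = {anchor, bolt, gear, yoke}

From (e): gear ∈ Right.
From (g): badge ∈ Green.
(a) (disjoint): badge ∉ Upper.
Suppose bolt ∉ Upper: no assignment then satisfies all the clues, so bolt ∈ Upper.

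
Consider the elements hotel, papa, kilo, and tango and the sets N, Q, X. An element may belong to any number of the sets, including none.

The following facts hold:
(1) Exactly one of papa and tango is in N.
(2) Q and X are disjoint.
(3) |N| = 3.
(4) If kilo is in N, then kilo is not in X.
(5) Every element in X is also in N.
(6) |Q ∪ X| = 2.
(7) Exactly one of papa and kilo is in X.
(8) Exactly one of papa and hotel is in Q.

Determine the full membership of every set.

N = {hotel, kilo, papa}; Q = {hotel}; X = {papa}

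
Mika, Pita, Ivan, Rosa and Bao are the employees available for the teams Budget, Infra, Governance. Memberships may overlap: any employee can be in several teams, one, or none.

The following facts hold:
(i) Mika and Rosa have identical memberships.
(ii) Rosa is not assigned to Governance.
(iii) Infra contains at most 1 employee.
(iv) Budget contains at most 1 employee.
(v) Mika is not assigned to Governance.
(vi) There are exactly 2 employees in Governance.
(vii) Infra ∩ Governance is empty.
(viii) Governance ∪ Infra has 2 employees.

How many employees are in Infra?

From (ii): Rosa ∉ Governance.
From (v): Mika ∉ Governance.
Suppose Mika ∈ Budget: no assignment then satisfies all the clues, so Mika ∉ Budget.

0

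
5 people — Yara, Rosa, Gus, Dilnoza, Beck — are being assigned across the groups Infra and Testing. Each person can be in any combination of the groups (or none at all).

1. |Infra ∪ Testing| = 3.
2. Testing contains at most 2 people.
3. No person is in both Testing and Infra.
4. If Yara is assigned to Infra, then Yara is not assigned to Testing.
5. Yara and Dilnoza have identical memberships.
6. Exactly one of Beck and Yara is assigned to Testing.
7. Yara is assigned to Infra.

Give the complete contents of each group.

From (7): Yara ∈ Infra.
(3) (disjoint): Yara ∉ Testing.
(5): Dilnoza matches Yara: Dilnoza ∈ Infra.
(5): Dilnoza matches Yara: Dilnoza ∉ Testing.
(6) (exactly one): Beck ∈ Testing.
(3) (disjoint): Beck ∉ Infra.
Suppose Rosa ∈ Infra: no assignment then satisfies all the clues, so Rosa ∉ Infra.

Infra = {Dilnoza, Yara}; Testing = {Beck}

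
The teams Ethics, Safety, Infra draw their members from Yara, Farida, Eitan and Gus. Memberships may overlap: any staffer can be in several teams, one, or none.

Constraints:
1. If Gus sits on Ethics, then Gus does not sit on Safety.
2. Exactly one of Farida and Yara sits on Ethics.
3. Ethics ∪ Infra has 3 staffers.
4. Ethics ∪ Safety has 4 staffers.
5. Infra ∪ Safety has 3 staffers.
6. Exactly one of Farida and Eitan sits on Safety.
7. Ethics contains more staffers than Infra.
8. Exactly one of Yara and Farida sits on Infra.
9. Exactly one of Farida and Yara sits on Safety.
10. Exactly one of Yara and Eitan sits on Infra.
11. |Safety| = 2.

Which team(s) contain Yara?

Yara: Safety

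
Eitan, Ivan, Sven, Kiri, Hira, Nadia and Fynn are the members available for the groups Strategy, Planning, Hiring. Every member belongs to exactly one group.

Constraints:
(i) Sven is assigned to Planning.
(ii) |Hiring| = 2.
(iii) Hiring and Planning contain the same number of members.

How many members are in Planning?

2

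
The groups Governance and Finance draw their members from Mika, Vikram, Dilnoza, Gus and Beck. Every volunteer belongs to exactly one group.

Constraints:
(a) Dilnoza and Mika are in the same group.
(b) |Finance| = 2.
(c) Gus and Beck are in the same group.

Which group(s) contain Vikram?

Vikram: Governance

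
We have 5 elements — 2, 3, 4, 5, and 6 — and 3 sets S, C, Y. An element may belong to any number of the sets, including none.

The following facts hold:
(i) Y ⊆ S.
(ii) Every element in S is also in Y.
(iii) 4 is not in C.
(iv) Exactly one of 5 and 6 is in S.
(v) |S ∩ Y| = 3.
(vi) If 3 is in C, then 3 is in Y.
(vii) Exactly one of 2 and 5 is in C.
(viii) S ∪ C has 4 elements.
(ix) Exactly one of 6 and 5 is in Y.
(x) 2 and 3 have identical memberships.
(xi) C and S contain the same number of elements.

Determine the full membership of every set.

S = {2, 3, 5}; C = {2, 3, 6}; Y = {2, 3, 5}

From (iii): 4 ∉ C.
Suppose 2 ∉ S: no assignment then satisfies all the clues, so 2 ∈ S.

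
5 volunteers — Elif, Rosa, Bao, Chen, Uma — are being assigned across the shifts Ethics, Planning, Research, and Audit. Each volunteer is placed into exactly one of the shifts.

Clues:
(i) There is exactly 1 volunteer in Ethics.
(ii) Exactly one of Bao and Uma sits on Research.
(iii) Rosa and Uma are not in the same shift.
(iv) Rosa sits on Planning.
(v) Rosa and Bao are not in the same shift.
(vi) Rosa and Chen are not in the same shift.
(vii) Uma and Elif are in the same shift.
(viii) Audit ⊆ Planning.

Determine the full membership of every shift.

Ethics = {Bao}; Planning = {Rosa}; Research = {Chen, Elif, Uma}; Audit = {}

From (iv): Rosa ∈ Planning.
(iii): Uma ∉ Planning.
(v): Bao ∉ Planning.
(vi): Chen ∉ Planning.
(vii): Elif matches Uma: Elif ∉ Planning.
(viii) contrapositive: Elif ∉ Audit.
(viii) contrapositive: Bao ∉ Audit.
(viii) contrapositive: Chen ∉ Audit.
(viii) contrapositive: Uma ∉ Audit.
Suppose Elif ∈ Ethics: no assignment then satisfies all the clues, so Elif ∉ Ethics.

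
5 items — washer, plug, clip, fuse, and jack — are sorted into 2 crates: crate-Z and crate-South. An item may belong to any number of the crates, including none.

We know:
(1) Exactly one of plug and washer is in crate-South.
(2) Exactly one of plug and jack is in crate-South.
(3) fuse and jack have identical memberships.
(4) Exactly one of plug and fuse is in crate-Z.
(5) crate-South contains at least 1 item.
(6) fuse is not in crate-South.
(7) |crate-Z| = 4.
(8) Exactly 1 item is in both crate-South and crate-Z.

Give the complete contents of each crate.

crate-Z = {clip, fuse, jack, washer}; crate-South = {clip, plug}

From (6): fuse ∉ crate-South.
(3): jack matches fuse: jack ∉ crate-South.
(2) (exactly one): plug ∈ crate-South.
(1) (exactly one): washer ∉ crate-South.
Suppose washer ∉ crate-Z: no assignment then satisfies all the clues, so washer ∈ crate-Z.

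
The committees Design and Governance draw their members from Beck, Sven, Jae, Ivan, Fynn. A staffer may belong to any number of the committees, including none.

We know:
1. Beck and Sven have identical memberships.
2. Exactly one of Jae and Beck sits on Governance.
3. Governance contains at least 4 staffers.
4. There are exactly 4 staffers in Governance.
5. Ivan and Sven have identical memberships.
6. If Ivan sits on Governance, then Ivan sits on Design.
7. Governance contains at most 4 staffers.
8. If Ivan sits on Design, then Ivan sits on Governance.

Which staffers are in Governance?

Governance = {Beck, Fynn, Ivan, Sven}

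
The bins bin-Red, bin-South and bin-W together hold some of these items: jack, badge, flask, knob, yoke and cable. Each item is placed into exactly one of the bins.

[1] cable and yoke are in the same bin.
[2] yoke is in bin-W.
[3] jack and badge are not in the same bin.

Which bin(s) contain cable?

From (2): yoke ∈ bin-W.
(1): cable matches yoke: cable ∉ bin-Red.
(1): cable matches yoke: cable ∉ bin-South.
(1): cable matches yoke: cable ∈ bin-W.

cable: bin-W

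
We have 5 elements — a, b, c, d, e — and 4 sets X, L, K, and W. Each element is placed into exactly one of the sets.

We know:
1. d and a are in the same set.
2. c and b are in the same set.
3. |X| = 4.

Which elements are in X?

X = {a, b, c, d}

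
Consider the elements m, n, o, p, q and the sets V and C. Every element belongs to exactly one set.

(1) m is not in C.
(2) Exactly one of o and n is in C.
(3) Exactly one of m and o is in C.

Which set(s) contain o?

From (1): m ∉ C.
(3) (exactly one): o ∈ C.
Only one set left: m ∈ V.
(2) (exactly one): n ∉ C.
Only one set left: n ∈ V.

o: C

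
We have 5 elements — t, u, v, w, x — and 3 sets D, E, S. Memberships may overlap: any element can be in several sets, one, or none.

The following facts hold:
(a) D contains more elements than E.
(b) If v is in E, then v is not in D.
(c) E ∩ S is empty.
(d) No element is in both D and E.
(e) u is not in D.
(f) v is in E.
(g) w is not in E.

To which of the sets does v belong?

From (e): u ∉ D.
From (f): v ∈ E.
From (g): w ∉ E.
(b): v ∉ D.
(c) (disjoint): v ∉ S.

v: E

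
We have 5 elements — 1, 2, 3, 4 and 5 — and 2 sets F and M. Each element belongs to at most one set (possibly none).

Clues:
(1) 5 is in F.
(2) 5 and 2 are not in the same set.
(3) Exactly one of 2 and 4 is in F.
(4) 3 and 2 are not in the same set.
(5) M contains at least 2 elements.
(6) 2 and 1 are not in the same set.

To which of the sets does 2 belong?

From (1): 5 ∈ F.
(2): 2 ∉ F.
(3) (exactly one): 4 ∈ F.
Suppose 2 ∈ M: no assignment then satisfies all the clues, so 2 ∉ M.

2: none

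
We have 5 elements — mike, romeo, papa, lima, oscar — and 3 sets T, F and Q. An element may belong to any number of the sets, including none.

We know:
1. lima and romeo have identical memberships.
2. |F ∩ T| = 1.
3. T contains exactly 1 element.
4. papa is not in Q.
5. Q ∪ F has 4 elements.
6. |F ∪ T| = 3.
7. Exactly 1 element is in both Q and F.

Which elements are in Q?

Q = {mike, oscar}

From (4): papa ∉ Q.
Suppose mike ∉ Q: no assignment then satisfies all the clues, so mike ∈ Q.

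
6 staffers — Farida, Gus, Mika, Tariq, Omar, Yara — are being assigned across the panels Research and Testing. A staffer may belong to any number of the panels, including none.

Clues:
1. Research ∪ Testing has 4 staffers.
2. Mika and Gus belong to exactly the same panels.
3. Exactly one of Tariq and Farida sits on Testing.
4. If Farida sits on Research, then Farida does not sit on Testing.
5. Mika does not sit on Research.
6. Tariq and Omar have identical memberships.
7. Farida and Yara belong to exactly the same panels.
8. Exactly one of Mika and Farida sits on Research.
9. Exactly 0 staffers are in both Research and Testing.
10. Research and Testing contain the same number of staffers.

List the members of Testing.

Testing = {Omar, Tariq}

From (5): Mika ∉ Research.
(2): Gus matches Mika: Gus ∉ Research.
(8) (exactly one): Farida ∈ Research.
(4): Farida ∉ Testing.
(7): Yara matches Farida: Yara ∈ Research.
(7): Yara matches Farida: Yara ∉ Testing.
(3) (exactly one): Tariq ∈ Testing.
(6): Omar matches Tariq: Omar ∈ Testing.
Suppose Gus ∈ Testing: no assignment then satisfies all the clues, so Gus ∉ Testing.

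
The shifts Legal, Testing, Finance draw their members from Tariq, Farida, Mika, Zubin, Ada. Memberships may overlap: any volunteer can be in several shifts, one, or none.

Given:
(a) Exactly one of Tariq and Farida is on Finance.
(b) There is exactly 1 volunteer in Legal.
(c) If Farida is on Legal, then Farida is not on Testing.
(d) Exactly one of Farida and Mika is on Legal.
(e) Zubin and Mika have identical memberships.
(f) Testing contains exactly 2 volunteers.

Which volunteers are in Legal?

Legal = {Farida}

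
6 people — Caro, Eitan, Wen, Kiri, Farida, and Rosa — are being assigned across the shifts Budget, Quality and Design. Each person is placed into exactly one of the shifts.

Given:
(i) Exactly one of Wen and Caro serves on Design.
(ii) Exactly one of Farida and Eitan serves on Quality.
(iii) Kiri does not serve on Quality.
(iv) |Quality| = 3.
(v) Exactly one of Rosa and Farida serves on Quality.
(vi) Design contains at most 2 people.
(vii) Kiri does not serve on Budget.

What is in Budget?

Budget = {Farida}

From (iii): Kiri ∉ Quality.
From (vii): Kiri ∉ Budget.
Only one shift left: Kiri ∈ Design.
Suppose Caro ∈ Budget: no assignment then satisfies all the clues, so Caro ∉ Budget.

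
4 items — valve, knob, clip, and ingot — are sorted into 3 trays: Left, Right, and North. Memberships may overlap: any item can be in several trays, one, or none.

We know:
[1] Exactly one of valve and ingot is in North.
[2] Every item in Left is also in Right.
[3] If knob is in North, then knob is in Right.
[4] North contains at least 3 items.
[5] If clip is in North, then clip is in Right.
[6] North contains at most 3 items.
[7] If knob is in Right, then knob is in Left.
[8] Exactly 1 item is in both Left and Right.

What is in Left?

Left = {knob}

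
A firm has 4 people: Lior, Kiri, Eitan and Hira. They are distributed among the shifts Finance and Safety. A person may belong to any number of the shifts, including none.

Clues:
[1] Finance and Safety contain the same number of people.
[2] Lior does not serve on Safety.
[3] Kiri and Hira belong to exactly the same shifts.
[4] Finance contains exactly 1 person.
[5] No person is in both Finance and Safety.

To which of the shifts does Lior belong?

From (2): Lior ∉ Safety.
Suppose Lior ∉ Finance: no assignment then satisfies all the clues, so Lior ∈ Finance.

Lior: Finance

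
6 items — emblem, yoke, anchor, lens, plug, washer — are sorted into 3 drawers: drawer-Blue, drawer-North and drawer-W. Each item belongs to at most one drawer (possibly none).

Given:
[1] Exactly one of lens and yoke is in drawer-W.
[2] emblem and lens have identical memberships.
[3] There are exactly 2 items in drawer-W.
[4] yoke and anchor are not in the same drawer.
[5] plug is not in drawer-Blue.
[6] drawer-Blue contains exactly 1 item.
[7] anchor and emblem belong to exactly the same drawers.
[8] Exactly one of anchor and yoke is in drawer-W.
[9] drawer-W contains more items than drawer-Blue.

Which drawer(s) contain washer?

From (5): plug ∉ drawer-Blue.
Suppose washer ∉ drawer-Blue: no assignment then satisfies all the clues, so washer ∈ drawer-Blue.

washer: drawer-Blue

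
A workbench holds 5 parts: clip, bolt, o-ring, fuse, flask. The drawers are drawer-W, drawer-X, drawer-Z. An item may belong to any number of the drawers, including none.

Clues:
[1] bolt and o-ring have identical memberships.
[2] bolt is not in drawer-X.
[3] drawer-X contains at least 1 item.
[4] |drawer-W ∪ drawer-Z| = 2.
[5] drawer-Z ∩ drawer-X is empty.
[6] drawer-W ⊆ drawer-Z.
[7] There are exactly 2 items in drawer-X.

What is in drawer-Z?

drawer-Z = {bolt, o-ring}

From (2): bolt ∉ drawer-X.
(1): o-ring matches bolt: o-ring ∉ drawer-X.
Suppose clip ∈ drawer-Z: no assignment then satisfies all the clues, so clip ∉ drawer-Z.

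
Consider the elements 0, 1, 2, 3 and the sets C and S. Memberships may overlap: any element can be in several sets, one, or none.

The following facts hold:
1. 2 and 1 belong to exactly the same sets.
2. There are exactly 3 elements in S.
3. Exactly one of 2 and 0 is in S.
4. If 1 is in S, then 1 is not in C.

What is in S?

S = {1, 2, 3}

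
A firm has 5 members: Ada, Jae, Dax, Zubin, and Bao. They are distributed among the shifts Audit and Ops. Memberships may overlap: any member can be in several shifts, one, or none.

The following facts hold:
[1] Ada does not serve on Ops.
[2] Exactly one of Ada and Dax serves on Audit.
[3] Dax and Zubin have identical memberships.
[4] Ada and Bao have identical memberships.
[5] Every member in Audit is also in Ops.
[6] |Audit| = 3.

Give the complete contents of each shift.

From (1): Ada ∉ Ops.
(4): Bao matches Ada: Bao ∉ Ops.
(5) contrapositive: Ada ∉ Audit.
(5) contrapositive: Bao ∉ Audit.
(6): only 3 candidates remain for Audit, so all are in.
(5) with Jae ∈ Audit: Jae ∈ Ops.
(5) with Dax ∈ Audit: Dax ∈ Ops.
(5) with Zubin ∈ Audit: Zubin ∈ Ops.

Audit = {Dax, Jae, Zubin}; Ops = {Dax, Jae, Zubin}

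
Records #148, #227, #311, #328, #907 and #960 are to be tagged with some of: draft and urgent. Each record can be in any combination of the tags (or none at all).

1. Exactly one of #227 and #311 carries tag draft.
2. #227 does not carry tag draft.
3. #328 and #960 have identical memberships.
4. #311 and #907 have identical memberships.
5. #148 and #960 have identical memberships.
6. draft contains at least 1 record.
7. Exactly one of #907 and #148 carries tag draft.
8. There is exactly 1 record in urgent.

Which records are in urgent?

urgent = {#227}

From (2): #227 ∉ draft.
(1) (exactly one): #311 ∈ draft.
(4): #907 matches #311: #907 ∈ draft.
(7) (exactly one): #148 ∉ draft.
(5): #960 matches #148: #960 ∉ draft.
(3): #328 matches #960: #328 ∉ draft.
Suppose #148 ∈ urgent: no assignment then satisfies all the clues, so #148 ∉ urgent.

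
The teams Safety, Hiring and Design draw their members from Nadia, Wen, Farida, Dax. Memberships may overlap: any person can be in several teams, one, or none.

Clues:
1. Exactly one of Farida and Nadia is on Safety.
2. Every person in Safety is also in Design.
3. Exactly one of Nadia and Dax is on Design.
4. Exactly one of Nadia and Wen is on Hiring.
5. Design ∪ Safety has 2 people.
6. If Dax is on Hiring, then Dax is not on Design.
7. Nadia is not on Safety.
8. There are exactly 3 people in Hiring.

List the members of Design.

From (7): Nadia ∉ Safety.
(1) (exactly one): Farida ∈ Safety.
(2) with Farida ∈ Safety: Farida ∈ Design.
Suppose Nadia ∉ Design: no assignment then satisfies all the clues, so Nadia ∈ Design.

Design = {Farida, Nadia}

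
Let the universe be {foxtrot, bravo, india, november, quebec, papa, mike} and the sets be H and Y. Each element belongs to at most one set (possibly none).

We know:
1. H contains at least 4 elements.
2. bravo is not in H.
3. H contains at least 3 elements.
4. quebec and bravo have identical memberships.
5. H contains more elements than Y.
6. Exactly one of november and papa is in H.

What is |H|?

4

From (2): bravo ∉ H.
(4): quebec matches bravo: quebec ∉ H.
Suppose foxtrot ∉ H: no assignment then satisfies all the clues, so foxtrot ∈ H.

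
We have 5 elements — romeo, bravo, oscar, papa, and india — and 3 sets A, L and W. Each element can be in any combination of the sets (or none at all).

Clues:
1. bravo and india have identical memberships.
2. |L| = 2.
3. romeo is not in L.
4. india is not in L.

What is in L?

From (3): romeo ∉ L.
From (4): india ∉ L.
(1): bravo matches india: bravo ∉ L.
(2): only 2 candidates remain for L, so all are in.

L = {oscar, papa}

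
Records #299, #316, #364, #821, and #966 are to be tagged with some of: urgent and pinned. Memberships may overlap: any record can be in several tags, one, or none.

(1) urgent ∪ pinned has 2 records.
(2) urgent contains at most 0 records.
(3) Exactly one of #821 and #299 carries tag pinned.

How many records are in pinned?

2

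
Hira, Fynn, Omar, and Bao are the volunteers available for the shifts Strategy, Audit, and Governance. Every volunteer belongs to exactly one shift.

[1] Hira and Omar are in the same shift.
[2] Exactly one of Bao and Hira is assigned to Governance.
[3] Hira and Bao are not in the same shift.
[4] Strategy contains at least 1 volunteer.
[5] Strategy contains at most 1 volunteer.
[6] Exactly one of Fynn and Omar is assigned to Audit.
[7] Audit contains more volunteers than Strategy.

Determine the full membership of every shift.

Strategy = {Fynn}; Audit = {Hira, Omar}; Governance = {Bao}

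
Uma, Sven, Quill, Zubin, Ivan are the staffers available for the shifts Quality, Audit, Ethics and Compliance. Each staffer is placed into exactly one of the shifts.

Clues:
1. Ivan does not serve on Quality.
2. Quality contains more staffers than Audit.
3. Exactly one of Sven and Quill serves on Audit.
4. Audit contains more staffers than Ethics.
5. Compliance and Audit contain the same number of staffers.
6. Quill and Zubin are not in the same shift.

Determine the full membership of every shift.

Quality = {Sven, Uma, Zubin}; Audit = {Quill}; Ethics = {}; Compliance = {Ivan}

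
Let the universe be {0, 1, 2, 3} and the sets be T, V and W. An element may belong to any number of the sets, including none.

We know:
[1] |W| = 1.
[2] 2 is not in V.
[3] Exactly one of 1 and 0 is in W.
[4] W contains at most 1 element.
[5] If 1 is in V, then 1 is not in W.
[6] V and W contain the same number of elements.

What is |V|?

1

From (2): 2 ∉ V.
Suppose 2 ∈ W: no assignment then satisfies all the clues, so 2 ∉ W.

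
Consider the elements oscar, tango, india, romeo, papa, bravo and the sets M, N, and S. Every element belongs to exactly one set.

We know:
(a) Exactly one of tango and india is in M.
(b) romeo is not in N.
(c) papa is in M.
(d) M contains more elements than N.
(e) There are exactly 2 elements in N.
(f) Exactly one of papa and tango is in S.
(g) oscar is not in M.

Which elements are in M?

M = {india, papa, romeo}

From (b): romeo ∉ N.
From (c): papa ∈ M.
From (g): oscar ∉ M.
(f) (exactly one): tango ∈ S.
(a) (exactly one): india ∈ M.
(e): only 2 candidates remain for N, so all are in.
Suppose romeo ∉ M: no assignment then satisfies all the clues, so romeo ∈ M.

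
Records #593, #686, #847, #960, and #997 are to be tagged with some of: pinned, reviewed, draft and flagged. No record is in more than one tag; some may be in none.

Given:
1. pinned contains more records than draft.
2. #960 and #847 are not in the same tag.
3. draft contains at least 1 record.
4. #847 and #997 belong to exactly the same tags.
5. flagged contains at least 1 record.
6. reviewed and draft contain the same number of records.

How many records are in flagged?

1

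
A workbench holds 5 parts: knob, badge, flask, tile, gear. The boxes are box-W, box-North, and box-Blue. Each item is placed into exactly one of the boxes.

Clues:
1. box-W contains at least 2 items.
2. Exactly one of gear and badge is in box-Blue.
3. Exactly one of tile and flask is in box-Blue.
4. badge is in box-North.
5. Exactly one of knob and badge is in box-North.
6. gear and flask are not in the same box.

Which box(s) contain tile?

From (4): badge ∈ box-North.
(2) (exactly one): gear ∈ box-Blue.
(5) (exactly one): knob ∉ box-North.
(6): flask ∉ box-Blue.
(3) (exactly one): tile ∈ box-Blue.
(1): only 2 candidates remain for box-W, so all are in.

tile: box-Blue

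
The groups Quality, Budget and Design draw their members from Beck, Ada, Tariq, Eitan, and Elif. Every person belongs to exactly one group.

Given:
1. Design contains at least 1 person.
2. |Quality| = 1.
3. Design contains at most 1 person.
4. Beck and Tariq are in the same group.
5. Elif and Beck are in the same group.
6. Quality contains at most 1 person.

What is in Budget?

Budget = {Beck, Elif, Tariq}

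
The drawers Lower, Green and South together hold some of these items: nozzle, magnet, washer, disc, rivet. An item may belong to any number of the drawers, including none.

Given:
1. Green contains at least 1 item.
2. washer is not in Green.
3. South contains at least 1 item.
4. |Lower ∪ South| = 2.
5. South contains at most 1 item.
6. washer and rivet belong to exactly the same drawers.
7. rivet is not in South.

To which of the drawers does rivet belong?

From (2): washer ∉ Green.
From (7): rivet ∉ South.
(6): rivet matches washer: rivet ∉ Green.
(6): washer matches rivet: washer ∉ South.
Suppose rivet ∈ Lower: no assignment then satisfies all the clues, so rivet ∉ Lower.

rivet: none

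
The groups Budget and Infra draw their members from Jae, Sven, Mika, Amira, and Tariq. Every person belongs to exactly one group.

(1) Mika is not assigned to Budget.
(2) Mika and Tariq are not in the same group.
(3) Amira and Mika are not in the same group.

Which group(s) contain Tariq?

Tariq: Budget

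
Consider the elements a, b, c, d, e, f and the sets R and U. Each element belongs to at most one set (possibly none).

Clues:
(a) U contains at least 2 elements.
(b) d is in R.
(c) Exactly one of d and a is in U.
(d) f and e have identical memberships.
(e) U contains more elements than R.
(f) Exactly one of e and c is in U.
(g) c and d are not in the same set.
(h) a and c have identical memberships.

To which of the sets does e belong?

From (b): d ∈ R.
(c) (exactly one): a ∈ U.
(g): c ∉ R.
(h): c matches a: c ∈ U.
(f) (exactly one): e ∉ U.
(d): f matches e: f ∉ U.
Suppose e ∈ R: no assignment then satisfies all the clues, so e ∉ R.

e: none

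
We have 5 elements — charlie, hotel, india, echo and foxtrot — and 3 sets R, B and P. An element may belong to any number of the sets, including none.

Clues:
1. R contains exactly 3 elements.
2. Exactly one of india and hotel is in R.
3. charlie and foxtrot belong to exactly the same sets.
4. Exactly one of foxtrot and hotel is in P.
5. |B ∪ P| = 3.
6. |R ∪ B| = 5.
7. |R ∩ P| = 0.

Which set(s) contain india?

india: B, R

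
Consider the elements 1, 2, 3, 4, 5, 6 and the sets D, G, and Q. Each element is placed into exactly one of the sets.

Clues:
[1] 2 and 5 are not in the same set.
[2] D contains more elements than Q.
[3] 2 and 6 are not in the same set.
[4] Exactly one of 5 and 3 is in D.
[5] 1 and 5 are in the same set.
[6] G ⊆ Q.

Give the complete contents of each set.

D = {1, 4, 5, 6}; G = {}; Q = {2, 3}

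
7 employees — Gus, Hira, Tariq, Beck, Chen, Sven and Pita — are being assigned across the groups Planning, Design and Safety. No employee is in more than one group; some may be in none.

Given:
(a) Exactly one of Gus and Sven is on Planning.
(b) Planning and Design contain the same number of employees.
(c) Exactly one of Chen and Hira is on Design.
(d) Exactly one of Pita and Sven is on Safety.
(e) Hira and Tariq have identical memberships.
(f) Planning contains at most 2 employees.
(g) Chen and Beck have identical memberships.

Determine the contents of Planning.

Planning = {Gus, Pita}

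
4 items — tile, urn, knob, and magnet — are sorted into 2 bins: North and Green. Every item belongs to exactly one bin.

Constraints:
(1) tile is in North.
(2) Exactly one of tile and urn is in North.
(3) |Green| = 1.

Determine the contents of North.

North = {knob, magnet, tile}

From (1): tile ∈ North.
(2) (exactly one): urn ∉ North.
Only one bin left: urn ∈ Green.
(3): Green already has 1, so the rest are out.
Only one bin left: knob ∈ North.
Only one bin left: magnet ∈ North.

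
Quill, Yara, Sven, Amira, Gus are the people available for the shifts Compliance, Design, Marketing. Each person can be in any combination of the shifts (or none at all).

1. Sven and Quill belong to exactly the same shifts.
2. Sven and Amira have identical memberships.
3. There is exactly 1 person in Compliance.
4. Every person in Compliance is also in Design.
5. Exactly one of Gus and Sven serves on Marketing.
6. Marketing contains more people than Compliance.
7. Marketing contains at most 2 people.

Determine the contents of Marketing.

Marketing = {Gus, Yara}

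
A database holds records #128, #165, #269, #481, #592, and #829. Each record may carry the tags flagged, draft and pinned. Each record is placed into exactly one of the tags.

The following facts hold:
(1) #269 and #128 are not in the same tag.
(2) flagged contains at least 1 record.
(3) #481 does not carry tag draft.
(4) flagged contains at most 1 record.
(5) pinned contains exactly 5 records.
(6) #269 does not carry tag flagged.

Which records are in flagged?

From (3): #481 ∉ draft.
From (6): #269 ∉ flagged.
Suppose #128 ∉ flagged: no assignment then satisfies all the clues, so #128 ∈ flagged.

flagged = {#128}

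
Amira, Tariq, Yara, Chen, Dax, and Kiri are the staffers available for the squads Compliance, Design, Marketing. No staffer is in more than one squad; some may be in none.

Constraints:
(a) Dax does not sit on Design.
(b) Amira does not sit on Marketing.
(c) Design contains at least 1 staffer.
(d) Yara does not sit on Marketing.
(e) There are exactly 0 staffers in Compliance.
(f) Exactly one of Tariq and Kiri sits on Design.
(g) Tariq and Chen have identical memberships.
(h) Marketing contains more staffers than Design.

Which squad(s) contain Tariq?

Tariq: Marketing

From (a): Dax ∉ Design.
From (b): Amira ∉ Marketing.
From (d): Yara ∉ Marketing.
(e): Compliance already has 0, so the rest are out.
Suppose Tariq ∈ Design: no assignment then satisfies all the clues, so Tariq ∉ Design.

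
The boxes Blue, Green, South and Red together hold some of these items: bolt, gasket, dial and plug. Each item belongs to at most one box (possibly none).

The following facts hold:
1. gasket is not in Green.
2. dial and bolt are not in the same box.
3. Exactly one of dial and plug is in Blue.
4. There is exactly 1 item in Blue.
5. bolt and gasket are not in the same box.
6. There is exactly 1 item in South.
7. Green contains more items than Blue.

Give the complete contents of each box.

Blue = {dial}; Green = {bolt, plug}; South = {gasket}; Red = {}

From (1): gasket ∉ Green.
Suppose bolt ∈ Blue: no assignment then satisfies all the clues, so bolt ∉ Blue.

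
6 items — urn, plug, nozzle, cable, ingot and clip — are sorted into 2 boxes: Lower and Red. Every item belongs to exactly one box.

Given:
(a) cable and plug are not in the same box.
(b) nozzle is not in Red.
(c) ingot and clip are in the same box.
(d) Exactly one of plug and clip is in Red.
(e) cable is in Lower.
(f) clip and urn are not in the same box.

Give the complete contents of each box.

From (b): nozzle ∉ Red.
From (e): cable ∈ Lower.
(a): plug ∉ Lower.
Only one box left: plug ∈ Red.
Only one box left: nozzle ∈ Lower.
(d) (exactly one): clip ∉ Red.
Only one box left: clip ∈ Lower.
(c): ingot matches clip: ingot ∈ Lower.
(f): urn ∉ Lower.
Only one box left: urn ∈ Red.

Lower = {cable, clip, ingot, nozzle}; Red = {plug, urn}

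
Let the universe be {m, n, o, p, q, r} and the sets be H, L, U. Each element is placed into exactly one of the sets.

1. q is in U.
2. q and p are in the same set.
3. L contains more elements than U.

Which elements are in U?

U = {p, q}

From (1): q ∈ U.
(2): p matches q: p ∉ H.
(2): p matches q: p ∉ L.
(2): p matches q: p ∈ U.
Suppose m ∈ U: no assignment then satisfies all the clues, so m ∉ U.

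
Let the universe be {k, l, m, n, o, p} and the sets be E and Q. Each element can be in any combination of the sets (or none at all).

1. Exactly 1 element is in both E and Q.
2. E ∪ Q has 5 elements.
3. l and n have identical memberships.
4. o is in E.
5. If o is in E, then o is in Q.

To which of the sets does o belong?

o: E, Q

From (4): o ∈ E.
(5): o ∈ Q.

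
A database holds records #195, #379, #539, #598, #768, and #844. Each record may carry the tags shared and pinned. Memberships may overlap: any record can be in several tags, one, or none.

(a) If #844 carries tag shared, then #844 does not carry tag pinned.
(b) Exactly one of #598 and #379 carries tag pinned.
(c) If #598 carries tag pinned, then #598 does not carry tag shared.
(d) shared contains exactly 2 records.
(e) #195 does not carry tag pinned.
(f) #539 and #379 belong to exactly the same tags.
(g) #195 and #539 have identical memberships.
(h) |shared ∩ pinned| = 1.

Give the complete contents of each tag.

shared = {#768, #844}; pinned = {#598, #768}

From (e): #195 ∉ pinned.
(g): #539 matches #195: #539 ∉ pinned.
(f): #379 matches #539: #379 ∉ pinned.
(b) (exactly one): #598 ∈ pinned.
(c): #598 ∉ shared.
Suppose #195 ∈ shared: no assignment then satisfies all the clues, so #195 ∉ shared.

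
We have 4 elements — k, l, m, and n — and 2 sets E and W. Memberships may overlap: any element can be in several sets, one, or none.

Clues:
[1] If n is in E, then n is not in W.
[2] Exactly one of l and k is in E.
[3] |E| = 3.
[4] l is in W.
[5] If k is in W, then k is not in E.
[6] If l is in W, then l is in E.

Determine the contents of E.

E = {l, m, n}

From (4): l ∈ W.
(6): l ∈ E.
(2) (exactly one): k ∉ E.
(3): only 3 candidates remain for E, so all are in.
(1): n ∉ W.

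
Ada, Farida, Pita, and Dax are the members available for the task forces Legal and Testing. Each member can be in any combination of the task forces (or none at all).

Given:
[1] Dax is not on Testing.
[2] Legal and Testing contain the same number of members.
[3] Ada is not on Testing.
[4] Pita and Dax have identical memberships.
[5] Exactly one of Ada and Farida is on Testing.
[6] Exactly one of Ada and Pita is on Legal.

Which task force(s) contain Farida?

Farida: Testing

From (1): Dax ∉ Testing.
From (3): Ada ∉ Testing.
(4): Pita matches Dax: Pita ∉ Testing.
(5) (exactly one): Farida ∈ Testing.
Suppose Farida ∈ Legal: no assignment then satisfies all the clues, so Farida ∉ Legal.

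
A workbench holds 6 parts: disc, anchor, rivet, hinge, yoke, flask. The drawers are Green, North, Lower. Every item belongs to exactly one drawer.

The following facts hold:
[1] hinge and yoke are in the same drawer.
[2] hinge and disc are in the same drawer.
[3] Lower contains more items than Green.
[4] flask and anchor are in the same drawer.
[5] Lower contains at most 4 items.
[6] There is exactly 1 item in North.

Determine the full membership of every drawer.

Green = {anchor, flask}; North = {rivet}; Lower = {disc, hinge, yoke}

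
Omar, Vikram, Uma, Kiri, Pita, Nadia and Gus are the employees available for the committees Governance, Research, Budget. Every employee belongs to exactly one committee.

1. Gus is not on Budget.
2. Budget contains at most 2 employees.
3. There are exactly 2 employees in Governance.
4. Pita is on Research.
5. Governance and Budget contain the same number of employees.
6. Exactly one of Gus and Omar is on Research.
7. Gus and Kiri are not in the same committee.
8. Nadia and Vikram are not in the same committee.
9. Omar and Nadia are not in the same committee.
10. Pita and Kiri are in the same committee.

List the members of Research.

Research = {Kiri, Omar, Pita}

From (1): Gus ∉ Budget.
From (4): Pita ∈ Research.
(10): Kiri matches Pita: Kiri ∉ Governance.
(10): Kiri matches Pita: Kiri ∈ Research.
(7): Gus ∉ Research.
Only one committee left: Gus ∈ Governance.
(6) (exactly one): Omar ∈ Research.
(9): Nadia ∉ Research.
Suppose Vikram ∈ Research: no assignment then satisfies all the clues, so Vikram ∉ Research.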